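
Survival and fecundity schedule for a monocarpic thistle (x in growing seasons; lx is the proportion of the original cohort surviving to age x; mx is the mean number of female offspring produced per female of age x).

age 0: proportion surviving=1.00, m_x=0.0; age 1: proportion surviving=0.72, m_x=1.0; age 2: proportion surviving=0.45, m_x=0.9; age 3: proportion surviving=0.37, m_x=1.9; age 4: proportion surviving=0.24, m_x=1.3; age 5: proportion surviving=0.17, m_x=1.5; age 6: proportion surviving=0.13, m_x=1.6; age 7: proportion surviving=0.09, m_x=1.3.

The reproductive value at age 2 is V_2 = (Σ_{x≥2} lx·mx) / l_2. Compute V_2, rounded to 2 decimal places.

lx·mx for x ≥ 2: 0.405, 0.703, 0.312, 0.255, 0.208, 0.117 → sum = 2
V_2 = 2 / l_2 = 2 / 0.45 = 4.444444… → 4.44

4.44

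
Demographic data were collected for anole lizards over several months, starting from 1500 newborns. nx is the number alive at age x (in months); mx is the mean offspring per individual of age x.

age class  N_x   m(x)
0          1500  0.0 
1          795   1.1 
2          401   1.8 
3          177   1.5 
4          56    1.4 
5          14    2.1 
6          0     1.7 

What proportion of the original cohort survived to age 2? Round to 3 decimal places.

l_2 = n_2/n_0 = 401/1500 = 0.267333… → 0.267

0.267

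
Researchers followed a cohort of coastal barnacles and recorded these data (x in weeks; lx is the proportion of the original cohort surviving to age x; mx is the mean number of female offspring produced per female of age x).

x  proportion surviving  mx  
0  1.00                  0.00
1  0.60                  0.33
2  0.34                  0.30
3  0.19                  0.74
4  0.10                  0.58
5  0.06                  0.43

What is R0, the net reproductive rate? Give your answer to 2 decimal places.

0.52

lx·mx by age: 0, 0.198, 0.102, 0.1406, 0.058, 0.0258
R0 = Σ lx·mx = 0.5244 → 0.52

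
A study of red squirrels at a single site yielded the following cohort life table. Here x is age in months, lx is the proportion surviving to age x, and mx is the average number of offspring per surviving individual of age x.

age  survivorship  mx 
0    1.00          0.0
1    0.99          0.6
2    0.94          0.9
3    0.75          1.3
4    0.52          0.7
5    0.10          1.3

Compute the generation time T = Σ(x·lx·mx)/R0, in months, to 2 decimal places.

lx·mx: 0, 0.594, 0.846, 0.975, 0.364, 0.13 → R0 = 2.909
x·lx·mx: 0, 0.594, 1.692, 2.925, 1.456, 0.65 → Σ = 7.317
T = 7.317 / 2.909 = 2.515297… → 2.52

2.52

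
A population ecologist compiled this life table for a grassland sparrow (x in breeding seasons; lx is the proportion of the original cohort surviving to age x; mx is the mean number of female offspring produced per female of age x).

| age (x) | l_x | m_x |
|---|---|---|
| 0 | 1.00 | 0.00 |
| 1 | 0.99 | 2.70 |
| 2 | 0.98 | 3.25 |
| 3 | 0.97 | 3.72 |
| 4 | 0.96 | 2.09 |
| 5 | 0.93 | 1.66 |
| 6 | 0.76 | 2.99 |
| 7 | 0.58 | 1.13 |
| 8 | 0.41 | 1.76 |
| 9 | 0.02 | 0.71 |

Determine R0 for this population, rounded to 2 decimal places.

lx·mx by age: 0, 2.673, 3.185, 3.6084, 2.0064, 1.5438, 2.2724, 0.6554, 0.7216, 0.0142
R0 = Σ lx·mx = 16.6802 → 16.68

16.68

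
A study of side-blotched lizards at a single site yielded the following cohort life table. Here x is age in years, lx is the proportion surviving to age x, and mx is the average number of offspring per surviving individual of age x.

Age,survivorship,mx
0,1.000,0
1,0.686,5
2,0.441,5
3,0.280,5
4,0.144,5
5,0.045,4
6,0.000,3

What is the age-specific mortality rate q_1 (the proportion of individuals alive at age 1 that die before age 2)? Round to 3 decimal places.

0.357

q_1 = (l_1 − l_2) / l_1 = (0.686 − 0.441) / 0.686
     = 0.245 / 0.686 = 0.357143… → 0.357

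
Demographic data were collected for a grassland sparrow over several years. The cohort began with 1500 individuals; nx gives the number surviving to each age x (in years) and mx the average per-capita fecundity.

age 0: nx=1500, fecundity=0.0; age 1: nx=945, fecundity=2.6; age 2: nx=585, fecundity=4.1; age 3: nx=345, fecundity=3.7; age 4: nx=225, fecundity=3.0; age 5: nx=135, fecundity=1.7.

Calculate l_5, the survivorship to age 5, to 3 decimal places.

0.090

l_5 = n_5/n_0 = 135/1500 = 0.09 → 0.090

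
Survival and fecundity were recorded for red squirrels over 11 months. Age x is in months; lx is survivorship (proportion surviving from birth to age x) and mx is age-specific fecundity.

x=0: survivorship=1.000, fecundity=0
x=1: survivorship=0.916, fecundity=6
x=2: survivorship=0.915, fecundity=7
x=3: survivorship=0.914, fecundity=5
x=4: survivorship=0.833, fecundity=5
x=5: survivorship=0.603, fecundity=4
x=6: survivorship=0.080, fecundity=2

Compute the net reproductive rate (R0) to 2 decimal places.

23.21

lx·mx by age: 0, 5.496, 6.405, 4.57, 4.165, 2.412, 0.16
R0 = Σ lx·mx = 23.208 → 23.21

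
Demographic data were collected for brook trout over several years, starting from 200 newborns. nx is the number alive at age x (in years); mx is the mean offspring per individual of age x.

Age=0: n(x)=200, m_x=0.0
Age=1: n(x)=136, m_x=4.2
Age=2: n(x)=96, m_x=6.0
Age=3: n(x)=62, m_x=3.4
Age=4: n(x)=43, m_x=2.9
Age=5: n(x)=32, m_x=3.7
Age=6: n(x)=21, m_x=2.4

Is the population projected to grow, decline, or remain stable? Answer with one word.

lx = nx/n0 = nx/200: 1, 0.68, 0.48, 0.31, 0.215, 0.16, 0.105
R0 = Σ lx·mx = 0 + 2.856 + 2.88 + 1.054 + 0.6235 + 0.592 + 0.252 = 8.2575
R0 > 1, so the population is growing.

growing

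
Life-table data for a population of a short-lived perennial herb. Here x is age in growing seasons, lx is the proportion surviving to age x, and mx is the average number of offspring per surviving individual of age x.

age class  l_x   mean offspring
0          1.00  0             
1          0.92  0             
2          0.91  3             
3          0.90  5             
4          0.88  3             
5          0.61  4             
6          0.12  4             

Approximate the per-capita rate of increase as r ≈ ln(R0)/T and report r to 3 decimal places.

R0 = Σ lx·mx = 0 + 0 + 2.73 + 4.5 + 2.64 + 2.44 + 0.48 = 12.79
Σ x·lx·mx = 44.6; T = 44.6/12.79 = 3.4871…
r ≈ ln(R0)/T = ln(12.79)/3.4871… = 0.73088… → 0.731

0.731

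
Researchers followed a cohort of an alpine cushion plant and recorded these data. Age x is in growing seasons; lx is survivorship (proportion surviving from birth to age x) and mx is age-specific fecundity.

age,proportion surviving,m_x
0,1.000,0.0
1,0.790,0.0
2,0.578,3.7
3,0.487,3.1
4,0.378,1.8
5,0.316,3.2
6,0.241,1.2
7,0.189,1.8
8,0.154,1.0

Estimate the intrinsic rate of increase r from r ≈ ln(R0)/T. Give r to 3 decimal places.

R0 = Σ lx·mx = 0 + 0 + 2.1386 + 1.5097 + 0.6804 + 1.0112 + 0.2892 + 0.3402 + 0.154 = 6.1233
Σ x·lx·mx = 21.9325; T = 21.9325/6.1233 = 3.58181…
r ≈ ln(R0)/T = ln(6.1233)/3.58181… = 0.50592… → 0.506

0.506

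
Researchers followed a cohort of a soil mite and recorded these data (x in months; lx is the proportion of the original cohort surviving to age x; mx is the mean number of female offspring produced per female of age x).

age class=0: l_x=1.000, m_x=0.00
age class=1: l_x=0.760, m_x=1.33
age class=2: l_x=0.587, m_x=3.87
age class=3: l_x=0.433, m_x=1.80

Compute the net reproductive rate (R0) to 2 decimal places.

4.06

lx·mx by age: 0, 1.0108, 2.27169, 0.7794
R0 = Σ lx·mx = 4.06189 → 4.06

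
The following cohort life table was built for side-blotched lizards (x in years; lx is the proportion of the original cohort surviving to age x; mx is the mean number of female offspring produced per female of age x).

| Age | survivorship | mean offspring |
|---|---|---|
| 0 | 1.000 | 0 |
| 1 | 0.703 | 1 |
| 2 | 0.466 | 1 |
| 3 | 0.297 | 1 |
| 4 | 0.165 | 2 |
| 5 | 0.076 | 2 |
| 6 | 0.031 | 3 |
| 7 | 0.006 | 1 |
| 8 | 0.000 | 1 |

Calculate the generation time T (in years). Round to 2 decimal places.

2.54

lx·mx: 0, 0.703, 0.466, 0.297, 0.33, 0.152, 0.093, 0.006, 0 → R0 = 2.047
x·lx·mx: 0, 0.703, 0.932, 0.891, 1.32, 0.76, 0.558, 0.042, 0 → Σ = 5.206
T = 5.206 / 2.047 = 2.543234… → 2.54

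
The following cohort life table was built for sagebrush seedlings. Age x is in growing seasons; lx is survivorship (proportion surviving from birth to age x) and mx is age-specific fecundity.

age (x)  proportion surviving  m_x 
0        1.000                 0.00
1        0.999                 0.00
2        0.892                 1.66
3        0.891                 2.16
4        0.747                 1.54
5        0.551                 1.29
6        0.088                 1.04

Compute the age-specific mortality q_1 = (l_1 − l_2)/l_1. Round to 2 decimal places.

0.11

q_1 = (l_1 − l_2) / l_1 = (0.999 − 0.892) / 0.999
     = 0.107 / 0.999 = 0.107107… → 0.11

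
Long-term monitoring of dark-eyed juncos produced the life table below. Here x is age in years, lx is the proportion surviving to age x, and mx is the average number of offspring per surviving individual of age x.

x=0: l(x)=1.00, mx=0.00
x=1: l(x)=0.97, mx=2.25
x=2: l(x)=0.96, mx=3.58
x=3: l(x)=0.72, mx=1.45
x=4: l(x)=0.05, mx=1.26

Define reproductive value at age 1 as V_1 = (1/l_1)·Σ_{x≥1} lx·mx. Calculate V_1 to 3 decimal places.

lx·mx for x ≥ 1: 2.1825, 3.4368, 1.044, 0.063 → sum = 6.7263
V_1 = 6.7263 / l_1 = 6.7263 / 0.97 = 6.93433… → 6.934

6.934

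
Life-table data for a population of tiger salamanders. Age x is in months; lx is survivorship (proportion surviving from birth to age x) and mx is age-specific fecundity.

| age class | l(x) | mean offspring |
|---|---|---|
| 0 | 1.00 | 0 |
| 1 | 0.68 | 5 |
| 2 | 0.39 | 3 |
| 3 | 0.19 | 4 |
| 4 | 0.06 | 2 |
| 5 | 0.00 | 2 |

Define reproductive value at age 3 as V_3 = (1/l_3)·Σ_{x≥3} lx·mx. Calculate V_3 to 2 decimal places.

lx·mx for x ≥ 3: 0.76, 0.12, 0 → sum = 0.88
V_3 = 0.88 / l_3 = 0.88 / 0.19 = 4.631579… → 4.63

4.63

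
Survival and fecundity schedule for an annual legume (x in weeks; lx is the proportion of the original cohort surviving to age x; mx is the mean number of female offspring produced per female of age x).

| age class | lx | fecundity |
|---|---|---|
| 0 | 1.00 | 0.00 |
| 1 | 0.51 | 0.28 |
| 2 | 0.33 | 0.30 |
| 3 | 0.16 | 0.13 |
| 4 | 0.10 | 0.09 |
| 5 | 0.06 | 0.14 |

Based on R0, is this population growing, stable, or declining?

R0 = Σ lx·mx = 0 + 0.1428 + 0.099 + 0.0208 + 0.009 + 0.0084 = 0.28
R0 < 1, so the population is declining.

declining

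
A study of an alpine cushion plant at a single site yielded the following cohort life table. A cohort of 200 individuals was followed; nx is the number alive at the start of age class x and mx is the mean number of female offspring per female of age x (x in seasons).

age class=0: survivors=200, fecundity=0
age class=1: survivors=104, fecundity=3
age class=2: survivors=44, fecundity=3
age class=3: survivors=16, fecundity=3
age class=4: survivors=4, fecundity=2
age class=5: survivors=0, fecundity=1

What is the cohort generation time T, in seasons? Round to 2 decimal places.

1.50

lx = nx/n0 = nx/200: 1, 0.52, 0.22, 0.08, 0.02, 0
lx·mx: 0, 1.56, 0.66, 0.24, 0.04, 0 → R0 = 2.5
x·lx·mx: 0, 1.56, 1.32, 0.72, 0.16, 0 → Σ = 3.76
T = 3.76 / 2.5 = 1.504 → 1.50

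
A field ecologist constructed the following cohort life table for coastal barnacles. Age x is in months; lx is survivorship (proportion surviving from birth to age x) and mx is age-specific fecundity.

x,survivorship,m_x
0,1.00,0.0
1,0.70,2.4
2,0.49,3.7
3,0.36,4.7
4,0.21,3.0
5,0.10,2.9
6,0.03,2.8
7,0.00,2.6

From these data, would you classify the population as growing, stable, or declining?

growing

R0 = Σ lx·mx = 0 + 1.68 + 1.813 + 1.692 + 0.63 + 0.29 + 0.084 + 0 = 6.189
R0 > 1, so the population is growing.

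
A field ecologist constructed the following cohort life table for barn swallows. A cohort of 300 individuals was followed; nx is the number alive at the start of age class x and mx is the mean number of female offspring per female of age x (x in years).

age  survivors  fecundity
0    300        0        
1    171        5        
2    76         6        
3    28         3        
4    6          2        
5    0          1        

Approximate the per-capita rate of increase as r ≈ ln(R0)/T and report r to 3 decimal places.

1.052

lx = nx/n0 = nx/300: 1, 0.57, 0.25333…, 0.09333…, 0.02, 0
R0 = Σ lx·mx = 0 + 2.85 + 1.52… + 0.28… + 0.04 + 0 = 4.69…
Σ x·lx·mx = 6.89…; T = 6.89…/4.69… = 1.46908…
r ≈ ln(R0)/T = ln(4.69…)/1.46908… = 1.05197… → 1.052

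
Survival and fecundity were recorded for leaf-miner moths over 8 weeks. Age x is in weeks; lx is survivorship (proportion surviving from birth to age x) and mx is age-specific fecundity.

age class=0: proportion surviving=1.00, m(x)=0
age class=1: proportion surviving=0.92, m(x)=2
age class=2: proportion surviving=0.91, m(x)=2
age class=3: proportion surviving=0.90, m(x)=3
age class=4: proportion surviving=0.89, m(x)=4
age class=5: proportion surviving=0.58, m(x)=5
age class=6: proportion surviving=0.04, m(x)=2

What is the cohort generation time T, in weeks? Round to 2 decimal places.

3.32

lx·mx: 0, 1.84, 1.82, 2.7, 3.56, 2.9, 0.08 → R0 = 12.9
x·lx·mx: 0, 1.84, 3.64, 8.1, 14.24, 14.5, 0.48 → Σ = 42.8
T = 42.8 / 12.9 = 3.317829… → 3.32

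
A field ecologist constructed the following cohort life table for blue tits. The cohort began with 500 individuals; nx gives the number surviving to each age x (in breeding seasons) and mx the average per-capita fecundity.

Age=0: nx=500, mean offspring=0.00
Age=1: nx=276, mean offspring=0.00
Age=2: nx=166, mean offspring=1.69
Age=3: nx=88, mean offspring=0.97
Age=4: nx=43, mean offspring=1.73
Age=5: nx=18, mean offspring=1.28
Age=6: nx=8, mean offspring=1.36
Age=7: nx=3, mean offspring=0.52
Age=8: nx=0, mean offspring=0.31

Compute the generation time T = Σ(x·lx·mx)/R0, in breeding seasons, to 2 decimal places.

lx = nx/n0 = nx/500: 1, 0.552, 0.332, 0.176, 0.086, 0.036, 0.016, 0.006, 0
lx·mx: 0, 0, 0.56108, 0.17072, 0.14878, 0.04608, 0.02176, 0.00312, 0 → R0 = 0.95154
x·lx·mx: 0, 0, 1.12216, 0.51216, 0.59512, 0.2304, 0.13056, 0.02184, 0 → Σ = 2.61224
T = 2.61224 / 0.95154 = 2.745276… → 2.75

2.75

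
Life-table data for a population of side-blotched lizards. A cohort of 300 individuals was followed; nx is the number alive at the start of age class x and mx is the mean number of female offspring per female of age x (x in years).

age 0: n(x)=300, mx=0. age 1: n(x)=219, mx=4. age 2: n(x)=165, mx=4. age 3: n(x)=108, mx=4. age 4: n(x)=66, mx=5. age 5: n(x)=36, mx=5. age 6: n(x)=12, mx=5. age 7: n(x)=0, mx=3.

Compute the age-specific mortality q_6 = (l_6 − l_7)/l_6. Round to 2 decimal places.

1.00

lx = nx/n0 = nx/300: 1, 0.73, 0.55, 0.36, 0.22, 0.12, 0.04, 0
q_6 = (l_6 − l_7) / l_6 = (0.04 − 0) / 0.04
     = 0.04 / 0.04 = 1 → 1.00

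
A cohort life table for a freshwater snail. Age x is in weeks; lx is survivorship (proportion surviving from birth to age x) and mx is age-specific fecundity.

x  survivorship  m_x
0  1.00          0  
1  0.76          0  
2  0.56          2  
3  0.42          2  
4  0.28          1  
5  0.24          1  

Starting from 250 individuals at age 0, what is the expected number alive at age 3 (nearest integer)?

Expected survivors = N0 · l_3 = 250 × 0.42 = 105 → 105

105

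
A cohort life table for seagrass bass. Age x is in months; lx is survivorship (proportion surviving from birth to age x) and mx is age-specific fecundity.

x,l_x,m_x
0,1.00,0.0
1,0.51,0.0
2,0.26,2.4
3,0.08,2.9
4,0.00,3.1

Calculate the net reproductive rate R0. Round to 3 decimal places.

lx·mx by age: 0, 0, 0.624, 0.232, 0
R0 = Σ lx·mx = 0.856 → 0.856

0.856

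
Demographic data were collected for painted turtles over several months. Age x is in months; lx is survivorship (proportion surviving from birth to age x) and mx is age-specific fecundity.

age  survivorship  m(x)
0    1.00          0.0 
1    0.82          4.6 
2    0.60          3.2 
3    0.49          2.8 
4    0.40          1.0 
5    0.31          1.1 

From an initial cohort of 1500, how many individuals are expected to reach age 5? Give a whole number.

465

Expected survivors = N0 · l_5 = 1500 × 0.31 = 465 → 465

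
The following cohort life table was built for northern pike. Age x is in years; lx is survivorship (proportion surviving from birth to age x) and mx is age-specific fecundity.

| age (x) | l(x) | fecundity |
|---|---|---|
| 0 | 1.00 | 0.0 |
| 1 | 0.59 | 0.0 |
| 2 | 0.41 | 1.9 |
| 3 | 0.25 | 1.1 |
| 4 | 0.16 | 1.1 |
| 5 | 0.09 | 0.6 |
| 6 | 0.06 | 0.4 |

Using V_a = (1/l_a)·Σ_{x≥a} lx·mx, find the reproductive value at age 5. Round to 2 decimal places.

0.87

lx·mx for x ≥ 5: 0.054, 0.024 → sum = 0.078
V_5 = 0.078 / l_5 = 0.078 / 0.09 = 0.866667… → 0.87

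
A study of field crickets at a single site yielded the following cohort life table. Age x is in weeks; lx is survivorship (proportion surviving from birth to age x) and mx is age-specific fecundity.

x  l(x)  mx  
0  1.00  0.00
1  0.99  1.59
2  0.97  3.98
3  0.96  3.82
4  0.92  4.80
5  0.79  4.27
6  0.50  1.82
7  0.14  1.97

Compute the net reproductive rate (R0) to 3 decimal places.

lx·mx by age: 0, 1.5741, 3.8606, 3.6672, 4.416, 3.3733, 0.91, 0.2758
R0 = Σ lx·mx = 18.077 → 18.077

18.077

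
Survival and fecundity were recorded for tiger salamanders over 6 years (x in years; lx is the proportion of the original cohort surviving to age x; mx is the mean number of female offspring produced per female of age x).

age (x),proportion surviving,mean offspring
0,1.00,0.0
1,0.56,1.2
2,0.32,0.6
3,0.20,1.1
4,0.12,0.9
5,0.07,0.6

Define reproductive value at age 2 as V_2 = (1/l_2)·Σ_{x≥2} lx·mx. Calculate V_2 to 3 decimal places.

lx·mx for x ≥ 2: 0.192, 0.22, 0.108, 0.042 → sum = 0.562
V_2 = 0.562 / l_2 = 0.562 / 0.32 = 1.75625 → 1.756

1.756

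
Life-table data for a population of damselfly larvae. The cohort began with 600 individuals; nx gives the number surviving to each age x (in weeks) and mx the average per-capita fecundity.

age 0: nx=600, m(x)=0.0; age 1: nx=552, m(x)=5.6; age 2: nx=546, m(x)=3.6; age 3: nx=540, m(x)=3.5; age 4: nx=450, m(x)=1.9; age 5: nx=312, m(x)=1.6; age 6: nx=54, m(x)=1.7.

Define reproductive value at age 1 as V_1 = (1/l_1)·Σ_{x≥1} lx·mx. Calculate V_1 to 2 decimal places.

15.20

lx = nx/n0 = nx/600: 1, 0.92, 0.91, 0.9, 0.75, 0.52, 0.09
lx·mx for x ≥ 1: 5.152, 3.276, 3.15, 1.425, 0.832, 0.153 → sum = 13.988
V_1 = 13.988 / l_1 = 13.988 / 0.92 = 15.204348… → 15.20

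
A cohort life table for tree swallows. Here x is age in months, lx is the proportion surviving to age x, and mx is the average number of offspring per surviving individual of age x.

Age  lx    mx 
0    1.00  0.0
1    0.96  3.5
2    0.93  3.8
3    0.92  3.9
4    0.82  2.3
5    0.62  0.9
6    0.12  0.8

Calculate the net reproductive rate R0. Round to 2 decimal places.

lx·mx by age: 0, 3.36, 3.534, 3.588, 1.886, 0.558, 0.096
R0 = Σ lx·mx = 13.022 → 13.02

13.02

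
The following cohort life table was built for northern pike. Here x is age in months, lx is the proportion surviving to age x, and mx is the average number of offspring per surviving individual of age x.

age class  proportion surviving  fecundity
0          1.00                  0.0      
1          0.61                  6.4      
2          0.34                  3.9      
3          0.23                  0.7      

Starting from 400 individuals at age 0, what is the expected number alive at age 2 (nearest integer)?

136

Expected survivors = N0 · l_2 = 400 × 0.34 = 136 → 136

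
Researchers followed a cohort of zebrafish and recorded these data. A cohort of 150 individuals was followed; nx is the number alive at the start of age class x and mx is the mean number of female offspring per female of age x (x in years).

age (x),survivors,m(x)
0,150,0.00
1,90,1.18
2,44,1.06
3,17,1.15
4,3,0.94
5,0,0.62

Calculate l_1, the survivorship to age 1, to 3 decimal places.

0.600

l_1 = n_1/n_0 = 90/150 = 0.6 → 0.600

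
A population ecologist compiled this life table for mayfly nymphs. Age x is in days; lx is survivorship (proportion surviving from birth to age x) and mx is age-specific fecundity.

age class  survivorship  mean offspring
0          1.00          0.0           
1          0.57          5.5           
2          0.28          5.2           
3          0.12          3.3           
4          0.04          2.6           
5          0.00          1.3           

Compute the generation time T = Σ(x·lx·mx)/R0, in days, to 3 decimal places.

1.503

lx·mx: 0, 3.135, 1.456, 0.396, 0.104, 0 → R0 = 5.091
x·lx·mx: 0, 3.135, 2.912, 1.188, 0.416, 0 → Σ = 7.651
T = 7.651 / 5.091 = 1.502848… → 1.503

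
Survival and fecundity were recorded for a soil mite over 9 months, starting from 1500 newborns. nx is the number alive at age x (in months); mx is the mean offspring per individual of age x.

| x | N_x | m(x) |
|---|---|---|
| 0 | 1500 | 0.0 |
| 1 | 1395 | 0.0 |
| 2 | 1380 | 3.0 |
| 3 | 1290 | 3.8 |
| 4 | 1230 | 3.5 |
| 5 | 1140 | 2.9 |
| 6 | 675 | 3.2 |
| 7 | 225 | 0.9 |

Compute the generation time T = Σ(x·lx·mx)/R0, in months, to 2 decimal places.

3.74

lx = nx/n0 = nx/1500: 1, 0.93, 0.92, 0.86, 0.82, 0.76, 0.45, 0.15
lx·mx: 0, 0, 2.76, 3.268, 2.87, 2.204, 1.44, 0.135 → R0 = 12.677
x·lx·mx: 0, 0, 5.52, 9.804, 11.48, 11.02, 8.64, 0.945 → Σ = 47.409
T = 47.409 / 12.677 = 3.739765… → 3.74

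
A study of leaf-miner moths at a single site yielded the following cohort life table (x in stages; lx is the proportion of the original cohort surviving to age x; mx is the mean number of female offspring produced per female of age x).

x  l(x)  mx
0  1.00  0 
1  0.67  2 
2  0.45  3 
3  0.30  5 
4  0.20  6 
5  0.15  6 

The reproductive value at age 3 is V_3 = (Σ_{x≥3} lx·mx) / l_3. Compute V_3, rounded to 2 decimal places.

12.00

lx·mx for x ≥ 3: 1.5, 1.2, 0.9 → sum = 3.6
V_3 = 3.6 / l_3 = 3.6 / 0.3 = 12 → 12.00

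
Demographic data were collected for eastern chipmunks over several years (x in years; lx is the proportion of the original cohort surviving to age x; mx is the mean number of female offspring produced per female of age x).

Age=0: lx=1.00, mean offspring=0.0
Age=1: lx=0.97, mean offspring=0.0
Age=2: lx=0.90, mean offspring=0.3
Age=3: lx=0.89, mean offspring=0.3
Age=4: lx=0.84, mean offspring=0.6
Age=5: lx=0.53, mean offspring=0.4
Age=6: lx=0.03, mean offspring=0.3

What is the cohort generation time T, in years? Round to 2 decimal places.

3.54

lx·mx: 0, 0, 0.27, 0.267, 0.504, 0.212, 0.009 → R0 = 1.262
x·lx·mx: 0, 0, 0.54, 0.801, 2.016, 1.06, 0.054 → Σ = 4.471
T = 4.471 / 1.262 = 3.542789… → 3.54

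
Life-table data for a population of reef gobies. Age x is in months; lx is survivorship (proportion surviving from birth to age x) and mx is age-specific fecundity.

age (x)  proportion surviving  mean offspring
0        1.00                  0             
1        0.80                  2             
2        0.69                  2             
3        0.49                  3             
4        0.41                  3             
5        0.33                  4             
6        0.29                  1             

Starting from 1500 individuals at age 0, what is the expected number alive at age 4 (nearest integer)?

615

Expected survivors = N0 · l_4 = 1500 × 0.41 = 615 → 615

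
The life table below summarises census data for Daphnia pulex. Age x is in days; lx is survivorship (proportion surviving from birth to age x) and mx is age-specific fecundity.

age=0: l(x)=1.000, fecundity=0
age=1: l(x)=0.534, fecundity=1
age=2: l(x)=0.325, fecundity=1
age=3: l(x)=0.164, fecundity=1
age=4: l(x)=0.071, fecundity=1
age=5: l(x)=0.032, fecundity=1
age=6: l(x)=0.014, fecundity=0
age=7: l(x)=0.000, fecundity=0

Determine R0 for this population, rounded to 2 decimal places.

lx·mx by age: 0, 0.534, 0.325, 0.164, 0.071, 0.032, 0, 0
R0 = Σ lx·mx = 1.126 → 1.13

1.13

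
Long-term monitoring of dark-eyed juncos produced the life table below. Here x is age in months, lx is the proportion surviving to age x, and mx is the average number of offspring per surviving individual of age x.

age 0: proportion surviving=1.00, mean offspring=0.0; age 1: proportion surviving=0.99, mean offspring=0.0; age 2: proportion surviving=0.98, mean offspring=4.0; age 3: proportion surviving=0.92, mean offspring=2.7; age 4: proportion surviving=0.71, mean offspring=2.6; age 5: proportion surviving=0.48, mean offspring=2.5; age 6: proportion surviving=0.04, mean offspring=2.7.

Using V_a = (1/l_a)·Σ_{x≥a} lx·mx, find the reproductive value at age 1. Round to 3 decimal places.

9.655

lx·mx for x ≥ 1: 0, 3.92, 2.484, 1.846, 1.2, 0.108 → sum = 9.558
V_1 = 9.558 / l_1 = 9.558 / 0.99 = 9.654545… → 9.655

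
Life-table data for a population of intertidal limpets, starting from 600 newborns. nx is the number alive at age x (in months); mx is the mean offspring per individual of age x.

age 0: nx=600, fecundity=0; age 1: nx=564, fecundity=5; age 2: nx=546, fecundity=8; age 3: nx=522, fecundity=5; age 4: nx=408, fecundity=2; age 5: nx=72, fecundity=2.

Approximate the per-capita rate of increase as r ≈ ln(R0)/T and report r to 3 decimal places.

lx = nx/n0 = nx/600: 1, 0.94, 0.91, 0.87, 0.68, 0.12
R0 = Σ lx·mx = 0 + 4.7 + 7.28 + 4.35 + 1.36 + 0.24 = 17.93
Σ x·lx·mx = 38.95; T = 38.95/17.93 = 2.17234…
r ≈ ln(R0)/T = ln(17.93)/2.17234… = 1.32874… → 1.329

1.329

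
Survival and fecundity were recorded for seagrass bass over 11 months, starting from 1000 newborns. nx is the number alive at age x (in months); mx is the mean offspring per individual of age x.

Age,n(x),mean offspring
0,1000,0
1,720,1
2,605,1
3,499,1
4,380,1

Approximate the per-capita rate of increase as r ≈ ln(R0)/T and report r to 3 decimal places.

lx = nx/n0 = nx/1000: 1, 0.72, 0.605, 0.499, 0.38
R0 = Σ lx·mx = 0 + 0.72 + 0.605 + 0.499 + 0.38 = 2.204
Σ x·lx·mx = 4.947; T = 4.947/2.204 = 2.24456…
r ≈ ln(R0)/T = ln(2.204)/2.24456… = 0.35208… → 0.352

0.352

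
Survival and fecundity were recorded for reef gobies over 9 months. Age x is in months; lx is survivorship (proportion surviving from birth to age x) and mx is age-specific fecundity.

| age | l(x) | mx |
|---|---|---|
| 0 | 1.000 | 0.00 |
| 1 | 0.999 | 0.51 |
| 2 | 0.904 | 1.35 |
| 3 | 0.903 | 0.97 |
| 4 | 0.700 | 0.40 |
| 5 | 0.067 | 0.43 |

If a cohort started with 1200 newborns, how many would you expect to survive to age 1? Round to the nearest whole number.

Expected survivors = N0 · l_1 = 1200 × 0.999 = 1198.8 → 1199

1199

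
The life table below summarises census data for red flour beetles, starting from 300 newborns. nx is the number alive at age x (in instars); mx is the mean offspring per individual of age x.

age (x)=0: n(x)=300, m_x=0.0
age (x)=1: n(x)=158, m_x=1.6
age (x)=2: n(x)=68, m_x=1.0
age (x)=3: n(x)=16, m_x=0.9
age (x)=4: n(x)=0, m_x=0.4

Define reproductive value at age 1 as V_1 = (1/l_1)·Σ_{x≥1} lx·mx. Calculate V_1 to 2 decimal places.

2.12

lx = nx/n0 = nx/300: 1, 0.52667…, 0.22667…, 0.05333…, 0
lx·mx for x ≥ 1: 0.842667…, 0.226667…, 0.048…, 0 → sum = 1.117333…
V_1 = 1.117333… / l_1 = 1.117333… / 0.526667… = 2.121519… → 2.12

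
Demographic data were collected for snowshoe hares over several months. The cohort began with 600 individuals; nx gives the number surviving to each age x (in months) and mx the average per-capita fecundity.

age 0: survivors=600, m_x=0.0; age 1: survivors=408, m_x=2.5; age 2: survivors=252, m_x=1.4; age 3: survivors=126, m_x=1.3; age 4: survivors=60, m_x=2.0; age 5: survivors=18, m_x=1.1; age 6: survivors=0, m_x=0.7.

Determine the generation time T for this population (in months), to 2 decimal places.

lx = nx/n0 = nx/600: 1, 0.68, 0.42, 0.21, 0.1, 0.03, 0
lx·mx: 0, 1.7, 0.588, 0.273, 0.2, 0.033, 0 → R0 = 2.794
x·lx·mx: 0, 1.7, 1.176, 0.819, 0.8, 0.165, 0 → Σ = 4.66
T = 4.66 / 2.794 = 1.66786… → 1.67

1.67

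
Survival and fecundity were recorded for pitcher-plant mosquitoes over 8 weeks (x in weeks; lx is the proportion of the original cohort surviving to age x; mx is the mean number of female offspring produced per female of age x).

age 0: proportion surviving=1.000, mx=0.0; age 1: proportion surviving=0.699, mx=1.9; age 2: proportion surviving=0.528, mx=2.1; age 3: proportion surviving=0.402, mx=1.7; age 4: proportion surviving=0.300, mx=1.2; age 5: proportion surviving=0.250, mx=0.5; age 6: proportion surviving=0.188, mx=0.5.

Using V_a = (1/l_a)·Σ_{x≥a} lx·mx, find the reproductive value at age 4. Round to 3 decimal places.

lx·mx for x ≥ 4: 0.36, 0.125, 0.094 → sum = 0.579
V_4 = 0.579 / l_4 = 0.579 / 0.3 = 1.93 → 1.930

1.930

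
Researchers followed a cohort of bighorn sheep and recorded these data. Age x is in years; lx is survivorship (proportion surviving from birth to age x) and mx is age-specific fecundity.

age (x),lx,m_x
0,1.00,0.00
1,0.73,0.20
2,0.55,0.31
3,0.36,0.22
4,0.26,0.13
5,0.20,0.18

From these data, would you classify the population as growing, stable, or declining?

declining

R0 = Σ lx·mx = 0 + 0.146 + 0.1705 + 0.0792 + 0.0338 + 0.036 = 0.4655
R0 < 1, so the population is declining.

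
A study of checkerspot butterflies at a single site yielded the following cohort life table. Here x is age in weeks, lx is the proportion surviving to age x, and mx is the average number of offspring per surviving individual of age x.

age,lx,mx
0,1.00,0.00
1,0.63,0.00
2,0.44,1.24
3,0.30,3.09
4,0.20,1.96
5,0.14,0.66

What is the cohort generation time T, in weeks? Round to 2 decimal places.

lx·mx: 0, 0, 0.5456, 0.927, 0.392, 0.0924 → R0 = 1.957
x·lx·mx: 0, 0, 1.0912, 2.781, 1.568, 0.462 → Σ = 5.9022
T = 5.9022 / 1.957 = 3.015943… → 3.02

3.02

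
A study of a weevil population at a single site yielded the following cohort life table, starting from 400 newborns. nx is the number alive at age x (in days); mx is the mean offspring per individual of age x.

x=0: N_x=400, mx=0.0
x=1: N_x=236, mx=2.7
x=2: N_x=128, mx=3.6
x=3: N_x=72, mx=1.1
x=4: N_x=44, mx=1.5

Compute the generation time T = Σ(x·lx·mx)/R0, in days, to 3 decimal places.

lx = nx/n0 = nx/400: 1, 0.59, 0.32, 0.18, 0.11
lx·mx: 0, 1.593, 1.152, 0.198, 0.165 → R0 = 3.108
x·lx·mx: 0, 1.593, 2.304, 0.594, 0.66 → Σ = 5.151
T = 5.151 / 3.108 = 1.657336… → 1.657

1.657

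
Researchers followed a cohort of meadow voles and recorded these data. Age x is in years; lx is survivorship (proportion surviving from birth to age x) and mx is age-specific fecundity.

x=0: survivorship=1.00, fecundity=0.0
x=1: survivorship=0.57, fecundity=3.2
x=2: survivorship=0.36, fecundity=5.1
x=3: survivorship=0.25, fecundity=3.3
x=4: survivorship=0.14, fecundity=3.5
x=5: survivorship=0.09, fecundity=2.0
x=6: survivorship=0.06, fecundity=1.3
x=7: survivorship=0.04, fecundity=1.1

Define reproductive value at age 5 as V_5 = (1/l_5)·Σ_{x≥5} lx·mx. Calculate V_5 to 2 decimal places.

lx·mx for x ≥ 5: 0.18, 0.078, 0.044 → sum = 0.302
V_5 = 0.302 / l_5 = 0.302 / 0.09 = 3.355556… → 3.36

3.36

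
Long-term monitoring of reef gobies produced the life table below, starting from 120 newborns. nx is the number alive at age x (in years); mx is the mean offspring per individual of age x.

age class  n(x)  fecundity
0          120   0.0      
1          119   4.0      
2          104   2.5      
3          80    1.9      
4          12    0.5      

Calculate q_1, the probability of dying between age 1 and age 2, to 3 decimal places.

lx = nx/n0 = nx/120: 1, 0.99167…, 0.86667…, 0.66667…, 0.1
q_1 = (l_1 − l_2) / l_1 = (0.991667… − 0.866667…) / 0.991667…
     = 0.125… / 0.991667… = 0.12605… → 0.126

0.126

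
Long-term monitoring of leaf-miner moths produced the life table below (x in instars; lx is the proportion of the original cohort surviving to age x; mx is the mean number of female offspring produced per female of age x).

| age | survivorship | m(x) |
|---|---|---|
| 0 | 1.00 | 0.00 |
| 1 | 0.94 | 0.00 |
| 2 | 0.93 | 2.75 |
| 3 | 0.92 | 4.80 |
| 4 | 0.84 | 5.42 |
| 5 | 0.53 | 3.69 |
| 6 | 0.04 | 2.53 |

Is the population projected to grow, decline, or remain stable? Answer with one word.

R0 = Σ lx·mx = 0 + 0 + 2.5575 + 4.416 + 4.5528 + 1.9557 + 0.1012 = 13.5832
R0 > 1, so the population is growing.

growing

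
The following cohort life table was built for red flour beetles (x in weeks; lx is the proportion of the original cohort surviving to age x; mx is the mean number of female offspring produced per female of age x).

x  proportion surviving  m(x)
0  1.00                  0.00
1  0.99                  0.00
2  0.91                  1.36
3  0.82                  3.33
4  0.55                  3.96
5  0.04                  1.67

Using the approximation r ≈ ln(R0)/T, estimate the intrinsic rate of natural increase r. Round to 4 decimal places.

R0 = Σ lx·mx = 0 + 0 + 1.2376 + 2.7306 + 2.178 + 0.0668 = 6.213
Σ x·lx·mx = 19.713; T = 19.713/6.213 = 3.17286…
r ≈ ln(R0)/T = ln(6.213)/3.17286… = 0.575708… → 0.5757

0.5757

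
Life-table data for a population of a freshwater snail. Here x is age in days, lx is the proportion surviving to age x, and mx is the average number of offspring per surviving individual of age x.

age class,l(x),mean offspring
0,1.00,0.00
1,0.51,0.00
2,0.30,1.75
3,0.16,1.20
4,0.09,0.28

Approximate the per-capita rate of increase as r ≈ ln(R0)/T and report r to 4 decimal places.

R0 = Σ lx·mx = 0 + 0 + 0.525 + 0.192 + 0.0252 = 0.7422
Σ x·lx·mx = 1.7268; T = 1.7268/0.7422 = 2.3266…
r ≈ ln(R0)/T = ln(0.7422)/2.3266… = -0.128143… → -0.1281

-0.1281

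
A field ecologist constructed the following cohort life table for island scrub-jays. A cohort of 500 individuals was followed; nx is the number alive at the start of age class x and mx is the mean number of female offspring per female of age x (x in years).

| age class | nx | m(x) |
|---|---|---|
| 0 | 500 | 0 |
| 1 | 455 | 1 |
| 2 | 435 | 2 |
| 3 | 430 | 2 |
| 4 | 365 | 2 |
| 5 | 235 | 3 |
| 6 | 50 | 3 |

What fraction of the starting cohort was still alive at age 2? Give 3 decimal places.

0.870

l_2 = n_2/n_0 = 435/500 = 0.87 → 0.870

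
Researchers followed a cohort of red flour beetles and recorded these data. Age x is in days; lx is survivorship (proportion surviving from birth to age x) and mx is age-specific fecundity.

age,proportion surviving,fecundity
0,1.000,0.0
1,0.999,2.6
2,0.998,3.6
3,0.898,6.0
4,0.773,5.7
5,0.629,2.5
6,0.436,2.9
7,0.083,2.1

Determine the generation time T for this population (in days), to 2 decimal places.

lx·mx: 0, 2.5974, 3.5928, 5.388, 4.4061, 1.5725, 1.2644, 0.1743 → R0 = 18.9955
x·lx·mx: 0, 2.5974, 7.1856, 16.164, 17.6244, 7.8625, 7.5864, 1.2201 → Σ = 60.2404
T = 60.2404 / 18.9955 = 3.171298… → 3.17

3.17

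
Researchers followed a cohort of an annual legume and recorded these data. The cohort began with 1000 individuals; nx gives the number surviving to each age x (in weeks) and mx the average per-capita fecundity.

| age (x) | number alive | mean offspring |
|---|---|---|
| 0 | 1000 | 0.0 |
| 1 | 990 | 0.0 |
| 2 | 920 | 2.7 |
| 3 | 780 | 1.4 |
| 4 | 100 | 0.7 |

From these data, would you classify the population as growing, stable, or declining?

lx = nx/n0 = nx/1000: 1, 0.99, 0.92, 0.78, 0.1
R0 = Σ lx·mx = 0 + 0 + 2.484 + 1.092 + 0.07 = 3.646
R0 > 1, so the population is growing.

growing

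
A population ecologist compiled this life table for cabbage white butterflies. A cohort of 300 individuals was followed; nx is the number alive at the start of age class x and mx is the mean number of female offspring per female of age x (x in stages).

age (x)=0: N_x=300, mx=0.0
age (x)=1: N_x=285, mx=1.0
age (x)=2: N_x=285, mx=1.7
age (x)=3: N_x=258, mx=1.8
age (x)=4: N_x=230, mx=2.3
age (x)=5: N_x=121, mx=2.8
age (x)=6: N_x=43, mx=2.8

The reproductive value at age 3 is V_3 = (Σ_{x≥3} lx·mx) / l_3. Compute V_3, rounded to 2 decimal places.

5.63

lx = nx/n0 = nx/300: 1, 0.95, 0.95, 0.86, 0.76667…, 0.40333…, 0.14333…
lx·mx for x ≥ 3: 1.548, 1.763333…, 1.129333…, 0.401333… → sum = 4.842…
V_3 = 4.842… / l_3 = 4.842… / 0.86 = 5.630233… → 5.63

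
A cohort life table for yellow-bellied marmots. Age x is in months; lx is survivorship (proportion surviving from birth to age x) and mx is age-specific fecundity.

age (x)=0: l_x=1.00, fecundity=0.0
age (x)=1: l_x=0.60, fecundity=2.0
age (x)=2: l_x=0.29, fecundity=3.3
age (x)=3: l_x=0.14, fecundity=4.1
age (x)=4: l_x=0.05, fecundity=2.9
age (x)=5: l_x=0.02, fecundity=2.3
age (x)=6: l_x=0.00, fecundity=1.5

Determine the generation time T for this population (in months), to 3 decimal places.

lx·mx: 0, 1.2, 0.957, 0.574, 0.145, 0.046, 0 → R0 = 2.922
x·lx·mx: 0, 1.2, 1.914, 1.722, 0.58, 0.23, 0 → Σ = 5.646
T = 5.646 / 2.922 = 1.932238… → 1.932

1.932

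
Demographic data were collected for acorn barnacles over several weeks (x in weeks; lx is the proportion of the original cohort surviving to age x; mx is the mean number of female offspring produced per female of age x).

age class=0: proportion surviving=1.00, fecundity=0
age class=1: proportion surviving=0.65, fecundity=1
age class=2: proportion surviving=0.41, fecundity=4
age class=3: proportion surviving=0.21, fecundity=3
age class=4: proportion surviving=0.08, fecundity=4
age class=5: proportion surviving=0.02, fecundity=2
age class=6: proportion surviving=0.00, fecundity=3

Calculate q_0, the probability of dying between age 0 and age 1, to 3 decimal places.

0.350

q_0 = (l_0 − l_1) / l_0 = (1 − 0.65) / 1
     = 0.35 / 1 = 0.35 → 0.350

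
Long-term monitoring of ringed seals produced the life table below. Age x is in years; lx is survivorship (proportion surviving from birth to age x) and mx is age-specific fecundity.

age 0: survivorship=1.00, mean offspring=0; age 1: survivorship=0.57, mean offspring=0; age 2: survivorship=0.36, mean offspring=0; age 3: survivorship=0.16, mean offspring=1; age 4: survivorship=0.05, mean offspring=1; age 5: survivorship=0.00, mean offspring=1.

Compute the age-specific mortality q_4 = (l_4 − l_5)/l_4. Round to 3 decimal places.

q_4 = (l_4 − l_5) / l_4 = (0.05 − 0) / 0.05
     = 0.05 / 0.05 = 1 → 1.000

1.000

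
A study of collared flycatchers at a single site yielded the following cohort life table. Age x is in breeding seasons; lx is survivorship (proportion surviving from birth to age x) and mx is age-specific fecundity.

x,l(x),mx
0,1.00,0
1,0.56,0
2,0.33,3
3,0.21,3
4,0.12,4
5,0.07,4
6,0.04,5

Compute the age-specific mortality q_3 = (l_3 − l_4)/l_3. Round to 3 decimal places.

q_3 = (l_3 − l_4) / l_3 = (0.21 − 0.12) / 0.21
     = 0.09 / 0.21 = 0.428571… → 0.429

0.429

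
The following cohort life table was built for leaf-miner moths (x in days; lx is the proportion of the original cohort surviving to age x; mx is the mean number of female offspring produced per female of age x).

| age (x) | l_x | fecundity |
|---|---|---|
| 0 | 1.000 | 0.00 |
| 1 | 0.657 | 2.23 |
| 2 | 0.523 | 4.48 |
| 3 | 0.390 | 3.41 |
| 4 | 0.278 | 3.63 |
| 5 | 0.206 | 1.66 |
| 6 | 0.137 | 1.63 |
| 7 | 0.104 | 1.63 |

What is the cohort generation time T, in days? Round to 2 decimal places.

lx·mx: 0, 1.46511, 2.34304, 1.3299, 1.00914, 0.34196, 0.22331, 0.16952 → R0 = 6.88198
x·lx·mx: 0, 1.46511, 4.68608, 3.9897, 4.03656, 1.7098, 1.33986, 1.18664 → Σ = 18.41375
T = 18.41375 / 6.88198 = 2.675647… → 2.68

2.68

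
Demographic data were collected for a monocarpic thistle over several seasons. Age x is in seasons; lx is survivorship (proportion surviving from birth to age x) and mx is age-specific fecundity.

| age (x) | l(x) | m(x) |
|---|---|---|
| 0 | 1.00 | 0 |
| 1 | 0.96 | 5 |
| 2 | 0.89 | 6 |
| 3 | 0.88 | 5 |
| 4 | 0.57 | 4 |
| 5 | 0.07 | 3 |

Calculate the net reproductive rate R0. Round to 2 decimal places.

lx·mx by age: 0, 4.8, 5.34, 4.4, 2.28, 0.21
R0 = Σ lx·mx = 17.03 → 17.03

17.03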